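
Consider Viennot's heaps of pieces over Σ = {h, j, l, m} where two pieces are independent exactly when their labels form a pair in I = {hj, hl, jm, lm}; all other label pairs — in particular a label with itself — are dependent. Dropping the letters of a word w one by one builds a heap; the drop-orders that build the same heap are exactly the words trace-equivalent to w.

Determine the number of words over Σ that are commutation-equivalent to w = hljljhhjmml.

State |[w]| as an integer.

drop 0:h onto floor
drop 1:l onto floor
drop 2:j onto {1:l}
drop 3:l onto {2:j}
drop 4:j onto {3:l}
drop 5:h onto {0:h}
drop 6:h onto {5:h}
drop 7:j onto {4:j}
drop 8:m onto {6:h}
drop 9:m onto {8:m}
drop 10:l onto {7:j}
ground layer = {0:h, 1:l}
drop-orders for the pieces not yet dropped (sum over which currently-grounded one goes next):
  1 to go: {9} 1  {10} 1
  2 to go: {7,10} 1  {8,9} 1  {9,10} 2
  3 to go: {4,7,10} 1  {6,8,9} 1  {7,9,10} 3  {8,9,10} 3
  4 to go: {3,4,7,10} 1  {4,7,9,10} 4  {5,6,8,9} 1  {6,8,9,10} 4  {7,8,9,10} 6
  5 to go: {0,5,6,8,9} 1  {2,3,4,7,10} 1  {3,4,7,9,10} 5  {4,7,8,9,10} 10  {5,6,8,9,10} 5  {6,7,8,9,10} 10
  6 to go: {0,5,6,8,9,10} 6  {1,2,3,4,7,10} 1  {2,3,4,7,9,10} 6  {3,4,7,8,9,10} 15  {4,6,7,8,9,10} 20  {5,6,7,8,9,10} 15
  7 to go: {0,5,6,7,8,9,10} 21  {1,2,3,4,7,9,10} 7  {2,3,4,7,8,9,10} 21  {3,4,6,7,8,9,10} 35  {4,5,6,7,8,9,10} 35
  8 to go: {0,4,5,6,7,8,9,10} 56  {1,2,3,4,7,8,9,10} 28  {2,3,4,6,7,8,9,10} 56  {3,4,5,6,7,8,9,10} 70
  9 to go: {0,3,4,5,6,7,8,9,10} 126  {1,2,3,4,6,7,8,9,10} 84  {2,3,4,5,6,7,8,9,10} 126
  if 0:h drops first: 210 orders
  if 1:l drops first: 252 orders
heap linearizations: 462

462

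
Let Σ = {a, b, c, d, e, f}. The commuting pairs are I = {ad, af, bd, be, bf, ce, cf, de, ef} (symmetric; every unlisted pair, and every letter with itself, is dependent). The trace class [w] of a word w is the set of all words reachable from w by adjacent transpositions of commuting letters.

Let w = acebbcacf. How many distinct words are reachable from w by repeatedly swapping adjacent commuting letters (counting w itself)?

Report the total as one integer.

0(a) covers ∅
1(c) covers 0:a
2(e) covers 0:a
3(b) covers 1:c
4(b) covers 3:b
5(c) covers 4:b
6(a) covers 2:e, 5:c
7(c) covers 6:a
8(f) covers ∅
floor of heap: 0:a, 8:f
completions by unplaced set U, small U first (add the entries for U minus each lowest piece of U):
  |U|=1: {7}:1  {8}:1
  |U|=2: {6,7}:1  {7,8}:2
  |U|=3: {2,6,7}:1  {5,6,7}:1  {6,7,8}:3
  |U|=4: {2,5,6,7}:2  {2,6,7,8}:4  {4,5,6,7}:1  {5,6,7,8}:4
  |U|=5: {2,4,5,6,7}:3  {2,5,6,7,8}:10  {3,4,5,6,7}:1  {4,5,6,7,8}:5
  |U|=6: {1,3,4,5,6,7}:1  {2,3,4,5,6,7}:4  {2,4,5,6,7,8}:18  {3,4,5,6,7,8}:6
  |U|=7: {1,2,3,4,5,6,7}:5  {1,3,4,5,6,7,8}:7  {2,3,4,5,6,7,8}:28
  start at 0(a): 40
  start at 8(f): 5
sum over floor = 45

45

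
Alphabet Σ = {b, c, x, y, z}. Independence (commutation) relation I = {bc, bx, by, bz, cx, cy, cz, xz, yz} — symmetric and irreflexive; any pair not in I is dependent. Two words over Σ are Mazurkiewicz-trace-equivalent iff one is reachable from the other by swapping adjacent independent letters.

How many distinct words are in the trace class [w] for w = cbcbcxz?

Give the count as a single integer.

420

piece 0:c — minimal
piece 1:b — minimal
piece 2:c rests on {0:c}
piece 3:b rests on {1:b}
piece 4:c rests on {2:c}
piece 5:x — minimal
piece 6:z — minimal
minimal pieces: {0:c, 1:b, 5:x, 6:z}
ways to finish when only these pieces remain (= sum over removing one remaining piece with nothing left below it):
  1 left: {3}→1  {4}→1  {5}→1  {6}→1
  2 left: {1,3}→1  {2,4}→1  {3,4}→2  {3,5}→2  {3,6}→2  {4,5}→2  {4,6}→2  {5,6}→2
  3 left: {0,2,4}→1  {1,3,4}→3  {1,3,5}→3  {1,3,6}→3  {2,3,4}→3  {2,4,5}→3  {2,4,6}→3  {3,4,5}→6  {3,4,6}→6  {3,5,6}→6  {4,5,6}→6
  4 left: {0,2,3,4}→4  {0,2,4,5}→4  {0,2,4,6}→4  {1,2,3,4}→6  {1,3,4,5}→12  {1,3,4,6}→12  {1,3,5,6}→12  {2,3,4,5}→12  {2,3,4,6}→12  {2,4,5,6}→12  {3,4,5,6}→24
  5 left: {0,1,2,3,4}→10  {0,2,3,4,5}→20  {0,2,3,4,6}→20  {0,2,4,5,6}→20  {1,2,3,4,5}→30  {1,2,3,4,6}→30  {1,3,4,5,6}→60  {2,3,4,5,6}→60
  placing 0:c first → 180 extensions
  placing 1:b first → 120 extensions
  placing 5:x first → 60 extensions
  placing 6:z first → 60 extensions
total linear extensions = 420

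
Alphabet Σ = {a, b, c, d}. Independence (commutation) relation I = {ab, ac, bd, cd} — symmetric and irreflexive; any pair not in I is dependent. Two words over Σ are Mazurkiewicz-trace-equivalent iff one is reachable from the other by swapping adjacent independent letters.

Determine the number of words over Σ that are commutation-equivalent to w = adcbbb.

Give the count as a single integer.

15

0(a) covers ∅
1(d) covers 0:a
2(c) covers ∅
3(b) covers 2:c
4(b) covers 3:b
5(b) covers 4:b
floor of heap: 0:a, 2:c
completions by unplaced set U, small U first (add the entries for U minus each lowest piece of U):
  |U|=1: {1}:1  {5}:1
  |U|=2: {0,1}:1  {1,5}:2  {4,5}:1
  |U|=3: {0,1,5}:3  {1,4,5}:3  {3,4,5}:1
  |U|=4: {0,1,4,5}:6  {1,3,4,5}:4  {2,3,4,5}:1
  start at 0(a): 5
  start at 2(c): 10
sum over floor = 15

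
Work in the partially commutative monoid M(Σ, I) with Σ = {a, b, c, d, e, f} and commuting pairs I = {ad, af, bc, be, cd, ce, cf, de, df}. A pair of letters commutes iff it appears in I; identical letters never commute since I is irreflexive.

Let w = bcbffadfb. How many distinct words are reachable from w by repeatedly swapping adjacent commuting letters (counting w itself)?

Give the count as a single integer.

100

0(b) covers ∅
1(c) covers ∅
2(b) covers 0:b
3(f) covers 2:b
4(f) covers 3:f
5(a) covers 1:c, 2:b
6(d) covers 2:b
7(f) covers 4:f
8(b) covers 5:a, 6:d, 7:f
floor of heap: 0:b, 1:c
completions by unplaced set U, small U first (add the entries for U minus each lowest piece of U):
  |U|=1: {8}:1
  |U|=2: {5,8}:1  {6,8}:1  {7,8}:1
  |U|=3: {1,5,8}:1  {4,7,8}:1  {5,6,8}:2  {5,7,8}:2  {6,7,8}:2
  |U|=4: {1,5,6,8}:3  {1,5,7,8}:3  {3,4,7,8}:1  {4,5,7,8}:3  {4,6,7,8}:3  {5,6,7,8}:6
  |U|=5: {1,4,5,7,8}:6  {1,5,6,7,8}:12  {3,4,5,7,8}:4  {3,4,6,7,8}:4  {4,5,6,7,8}:12
  |U|=6: {1,3,4,5,7,8}:10  {1,4,5,6,7,8}:30  {3,4,5,6,7,8}:20
  |U|=7: {1,3,4,5,6,7,8}:60  {2,3,4,5,6,7,8}:20
  start at 0(b): 80
  start at 1(c): 20
sum over floor = 100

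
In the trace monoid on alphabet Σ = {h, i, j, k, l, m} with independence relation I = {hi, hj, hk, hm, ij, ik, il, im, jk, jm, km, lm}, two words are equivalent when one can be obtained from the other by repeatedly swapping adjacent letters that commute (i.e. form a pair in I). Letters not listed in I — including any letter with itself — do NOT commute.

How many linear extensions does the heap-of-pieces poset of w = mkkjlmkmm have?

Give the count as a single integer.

378

0(m) covers ∅
1(k) covers ∅
2(k) covers 1:k
3(j) covers ∅
4(l) covers 2:k, 3:j
5(m) covers 0:m
6(k) covers 4:l
7(m) covers 5:m
8(m) covers 7:m
floor of heap: 0:m, 1:k, 3:j
completions by unplaced set U, small U first (add the entries for U minus each lowest piece of U):
  |U|=1: {6}:1  {8}:1
  |U|=2: {4,6}:1  {6,8}:2  {7,8}:1
  |U|=3: {2,4,6}:1  {3,4,6}:1  {4,6,8}:3  {5,7,8}:1  {6,7,8}:3
  |U|=4: {0,5,7,8}:1  {1,2,4,6}:1  {2,3,4,6}:2  {2,4,6,8}:4  {3,4,6,8}:4  {4,6,7,8}:6  {5,6,7,8}:4
  |U|=5: {0,5,6,7,8}:5  {1,2,3,4,6}:3  {1,2,4,6,8}:5  {2,3,4,6,8}:10  {2,4,6,7,8}:10  {3,4,6,7,8}:10  {4,5,6,7,8}:10
  |U|=6: {0,4,5,6,7,8}:15  {1,2,3,4,6,8}:18  {1,2,4,6,7,8}:15  {2,3,4,6,7,8}:30  {2,4,5,6,7,8}:20  {3,4,5,6,7,8}:20
  |U|=7: {0,2,4,5,6,7,8}:35  {0,3,4,5,6,7,8}:35  {1,2,3,4,6,7,8}:63  {1,2,4,5,6,7,8}:35  {2,3,4,5,6,7,8}:70
  start at 0(m): 168
  start at 1(k): 140
  start at 3(j): 70
sum over floor = 378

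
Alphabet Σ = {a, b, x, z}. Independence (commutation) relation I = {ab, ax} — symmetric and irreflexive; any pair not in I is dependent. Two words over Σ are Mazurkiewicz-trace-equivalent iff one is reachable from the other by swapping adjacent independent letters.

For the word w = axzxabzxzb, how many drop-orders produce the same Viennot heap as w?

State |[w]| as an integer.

6

#0=a has no predecessor
#1=x has no predecessor
#2=z depends on [0:a, 1:x]
#3=x depends on [2:z]
#4=a depends on [2:z]
#5=b depends on [3:x]
#6=z depends on [4:a, 5:b]
#7=x depends on [6:z]
#8=z depends on [7:x]
#9=b depends on [8:z]
sources: [0:a, 1:x]
N(rest) = Σ N(rest − s) over sources s of rest; N(one piece) = 1:
  size 1 → [9]=1
  size 2 → [8,9]=1
  size 3 → [7,8,9]=1
  size 4 → [6,7,8,9]=1
  size 5 → [4,6,7,8,9]=1  [5,6,7,8,9]=1
  size 6 → [3,5,6,7,8,9]=1  [4,5,6,7,8,9]=2
  size 7 → [3,4,5,6,7,8,9]=3
  size 8 → [2,3,4,5,6,7,8,9]=3
  first=0(a) contributes 3
  first=1(x) contributes 3
|[w]| = 6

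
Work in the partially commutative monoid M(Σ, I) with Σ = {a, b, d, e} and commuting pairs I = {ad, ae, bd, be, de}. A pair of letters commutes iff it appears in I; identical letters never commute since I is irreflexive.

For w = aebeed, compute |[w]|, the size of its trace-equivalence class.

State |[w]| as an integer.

piece 0:a — minimal
piece 1:e — minimal
piece 2:b rests on {0:a}
piece 3:e rests on {1:e}
piece 4:e rests on {3:e}
piece 5:d — minimal
minimal pieces: {0:a, 1:e, 5:d}
ways to finish when only these pieces remain (= sum over removing one remaining piece with nothing left below it):
  1 left: {2}→1  {4}→1  {5}→1
  2 left: {0,2}→1  {2,4}→2  {2,5}→2  {3,4}→1  {4,5}→2
  3 left: {0,2,4}→3  {0,2,5}→3  {1,3,4}→1  {2,3,4}→3  {2,4,5}→6  {3,4,5}→3
  4 left: {0,2,3,4}→6  {0,2,4,5}→12  {1,2,3,4}→4  {1,3,4,5}→4  {2,3,4,5}→12
  placing 0:a first → 20 extensions
  placing 1:e first → 30 extensions
  placing 5:d first → 10 extensions
total linear extensions = 60

60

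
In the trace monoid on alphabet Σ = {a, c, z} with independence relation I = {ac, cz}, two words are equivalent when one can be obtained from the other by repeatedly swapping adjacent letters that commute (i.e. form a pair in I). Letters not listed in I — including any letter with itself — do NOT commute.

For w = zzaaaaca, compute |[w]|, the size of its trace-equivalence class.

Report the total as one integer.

#0=z has no predecessor
#1=z depends on [0:z]
#2=a depends on [1:z]
#3=a depends on [2:a]
#4=a depends on [3:a]
#5=a depends on [4:a]
#6=c has no predecessor
#7=a depends on [5:a]
sources: [0:z, 6:c]
N(rest) = Σ N(rest − s) over sources s of rest; N(one piece) = 1:
  size 1 → [6]=1  [7]=1
  size 2 → [5,7]=1  [6,7]=2
  size 3 → [4,5,7]=1  [5,6,7]=3
  size 4 → [3,4,5,7]=1  [4,5,6,7]=4
  size 5 → [2,3,4,5,7]=1  [3,4,5,6,7]=5
  size 6 → [1,2,3,4,5,7]=1  [2,3,4,5,6,7]=6
  first=0(z) contributes 7
  first=6(c) contributes 1
|[w]| = 8

8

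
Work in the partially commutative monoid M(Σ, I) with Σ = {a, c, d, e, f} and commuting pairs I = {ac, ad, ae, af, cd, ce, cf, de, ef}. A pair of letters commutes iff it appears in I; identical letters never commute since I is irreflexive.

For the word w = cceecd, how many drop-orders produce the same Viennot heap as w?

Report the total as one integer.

60

piece 0:c — minimal
piece 1:c rests on {0:c}
piece 2:e — minimal
piece 3:e rests on {2:e}
piece 4:c rests on {1:c}
piece 5:d — minimal
minimal pieces: {0:c, 2:e, 5:d}
ways to finish when only these pieces remain (= sum over removing one remaining piece with nothing left below it):
  1 left: {3}→1  {4}→1  {5}→1
  2 left: {1,4}→1  {2,3}→1  {3,4}→2  {3,5}→2  {4,5}→2
  3 left: {0,1,4}→1  {1,3,4}→3  {1,4,5}→3  {2,3,4}→3  {2,3,5}→3  {3,4,5}→6
  4 left: {0,1,3,4}→4  {0,1,4,5}→4  {1,2,3,4}→6  {1,3,4,5}→12  {2,3,4,5}→12
  placing 0:c first → 30 extensions
  placing 2:e first → 20 extensions
  placing 5:d first → 10 extensions
total linear extensions = 60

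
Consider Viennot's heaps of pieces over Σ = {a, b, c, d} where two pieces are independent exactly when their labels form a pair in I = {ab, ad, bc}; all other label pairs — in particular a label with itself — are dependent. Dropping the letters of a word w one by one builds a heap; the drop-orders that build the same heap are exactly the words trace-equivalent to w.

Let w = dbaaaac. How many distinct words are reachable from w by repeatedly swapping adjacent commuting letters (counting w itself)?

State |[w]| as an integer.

#0=d has no predecessor
#1=b depends on [0:d]
#2=a has no predecessor
#3=a depends on [2:a]
#4=a depends on [3:a]
#5=a depends on [4:a]
#6=c depends on [0:d, 5:a]
sources: [0:d, 2:a]
N(rest) = Σ N(rest − s) over sources s of rest; N(one piece) = 1:
  size 1 → [1]=1  [6]=1
  size 2 → [1,6]=2  [5,6]=1
  size 3 → [0,1,6]=2  [1,5,6]=3  [4,5,6]=1
  size 4 → [0,1,5,6]=5  [1,4,5,6]=4  [3,4,5,6]=1
  size 5 → [0,1,4,5,6]=9  [1,3,4,5,6]=5  [2,3,4,5,6]=1
  first=0(d) contributes 6
  first=2(a) contributes 14
|[w]| = 20

20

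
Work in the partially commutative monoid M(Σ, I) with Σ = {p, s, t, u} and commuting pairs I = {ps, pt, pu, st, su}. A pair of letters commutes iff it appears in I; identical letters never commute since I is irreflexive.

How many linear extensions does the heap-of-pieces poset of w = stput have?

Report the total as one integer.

drop 0:s onto floor
drop 1:t onto floor
drop 2:p onto floor
drop 3:u onto {1:t}
drop 4:t onto {3:u}
ground layer = {0:s, 1:t, 2:p}
drop-orders for the pieces not yet dropped (sum over which currently-grounded one goes next):
  1 to go: {0} 1  {2} 1  {4} 1
  2 to go: {0,2} 2  {0,4} 2  {2,4} 2  {3,4} 1
  3 to go: {0,2,4} 6  {0,3,4} 3  {1,3,4} 1  {2,3,4} 3
  if 0:s drops first: 4 orders
  if 1:t drops first: 12 orders
  if 2:p drops first: 4 orders
heap linearizations: 20

20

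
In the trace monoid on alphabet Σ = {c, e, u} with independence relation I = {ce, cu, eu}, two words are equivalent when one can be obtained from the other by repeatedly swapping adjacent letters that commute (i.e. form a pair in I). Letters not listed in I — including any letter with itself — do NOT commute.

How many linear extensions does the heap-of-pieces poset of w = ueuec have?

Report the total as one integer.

drop 0:u onto floor
drop 1:e onto floor
drop 2:u onto {0:u}
drop 3:e onto {1:e}
drop 4:c onto floor
ground layer = {0:u, 1:e, 4:c}
drop-orders for the pieces not yet dropped (sum over which currently-grounded one goes next):
  1 to go: {2} 1  {3} 1  {4} 1
  2 to go: {0,2} 1  {1,3} 1  {2,3} 2  {2,4} 2  {3,4} 2
  3 to go: {0,2,3} 3  {0,2,4} 3  {1,2,3} 3  {1,3,4} 3  {2,3,4} 6
  if 0:u drops first: 12 orders
  if 1:e drops first: 12 orders
  if 4:c drops first: 6 orders
heap linearizations: 30

30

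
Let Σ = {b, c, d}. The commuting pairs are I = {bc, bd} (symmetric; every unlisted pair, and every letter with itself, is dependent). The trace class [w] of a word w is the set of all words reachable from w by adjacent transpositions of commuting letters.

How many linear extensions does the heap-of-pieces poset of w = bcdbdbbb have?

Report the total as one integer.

56

piece 0:b — minimal
piece 1:c — minimal
piece 2:d rests on {1:c}
piece 3:b rests on {0:b}
piece 4:d rests on {2:d}
piece 5:b rests on {3:b}
piece 6:b rests on {5:b}
piece 7:b rests on {6:b}
minimal pieces: {0:b, 1:c}
ways to finish when only these pieces remain (= sum over removing one remaining piece with nothing left below it):
  1 left: {4}→1  {7}→1
  2 left: {2,4}→1  {4,7}→2  {6,7}→1
  3 left: {1,2,4}→1  {2,4,7}→3  {4,6,7}→3  {5,6,7}→1
  4 left: {1,2,4,7}→4  {2,4,6,7}→6  {3,5,6,7}→1  {4,5,6,7}→4
  5 left: {0,3,5,6,7}→1  {1,2,4,6,7}→10  {2,4,5,6,7}→10  {3,4,5,6,7}→5
  6 left: {0,3,4,5,6,7}→6  {1,2,4,5,6,7}→20  {2,3,4,5,6,7}→15
  placing 0:b first → 35 extensions
  placing 1:c first → 21 extensions
total linear extensions = 56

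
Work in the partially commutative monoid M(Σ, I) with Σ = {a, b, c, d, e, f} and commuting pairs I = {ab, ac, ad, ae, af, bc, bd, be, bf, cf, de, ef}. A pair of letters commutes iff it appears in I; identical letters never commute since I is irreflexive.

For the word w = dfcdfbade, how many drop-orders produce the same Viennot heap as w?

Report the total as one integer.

0(d) covers ∅
1(f) covers 0:d
2(c) covers 0:d
3(d) covers 1:f, 2:c
4(f) covers 3:d
5(b) covers ∅
6(a) covers ∅
7(d) covers 4:f
8(e) covers 2:c
floor of heap: 0:d, 5:b, 6:a
completions by unplaced set U, small U first (add the entries for U minus each lowest piece of U):
  |U|=1: {5}:1  {6}:1  {7}:1  {8}:1
  |U|=2: {4,7}:1  {5,6}:2  {5,7}:2  {5,8}:2  {6,7}:2  {6,8}:2  {7,8}:2
  |U|=3: {3,4,7}:1  {4,5,7}:3  {4,6,7}:3  {4,7,8}:3  {5,6,7}:6  {5,6,8}:6  {5,7,8}:6  {6,7,8}:6
  |U|=4: {1,3,4,7}:1  {3,4,5,7}:4  {3,4,6,7}:4  {3,4,7,8}:4  {4,5,6,7}:12  {4,5,7,8}:12  {4,6,7,8}:12  {5,6,7,8}:24
  |U|=5: {1,3,4,5,7}:5  {1,3,4,6,7}:5  {1,3,4,7,8}:5  {2,3,4,7,8}:4  {3,4,5,6,7}:20  {3,4,5,7,8}:20  {3,4,6,7,8}:20  {4,5,6,7,8}:60
  |U|=6: {1,2,3,4,7,8}:9  {1,3,4,5,6,7}:30  {1,3,4,5,7,8}:30  {1,3,4,6,7,8}:30  {2,3,4,5,7,8}:24  {2,3,4,6,7,8}:24  {3,4,5,6,7,8}:120
  |U|=7: {0,1,2,3,4,7,8}:9  {1,2,3,4,5,7,8}:63  {1,2,3,4,6,7,8}:63  {1,3,4,5,6,7,8}:210  {2,3,4,5,6,7,8}:168
  start at 0(d): 504
  start at 5(b): 72
  start at 6(a): 72
sum over floor = 648

648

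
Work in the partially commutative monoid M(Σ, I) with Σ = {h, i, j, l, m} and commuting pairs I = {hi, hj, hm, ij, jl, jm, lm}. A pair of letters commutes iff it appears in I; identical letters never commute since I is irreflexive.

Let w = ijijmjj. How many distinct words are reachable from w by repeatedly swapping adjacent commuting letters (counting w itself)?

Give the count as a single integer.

0(i) covers ∅
1(j) covers ∅
2(i) covers 0:i
3(j) covers 1:j
4(m) covers 2:i
5(j) covers 3:j
6(j) covers 5:j
floor of heap: 0:i, 1:j
completions by unplaced set U, small U first (add the entries for U minus each lowest piece of U):
  |U|=1: {4}:1  {6}:1
  |U|=2: {2,4}:1  {4,6}:2  {5,6}:1
  |U|=3: {0,2,4}:1  {2,4,6}:3  {3,5,6}:1  {4,5,6}:3
  |U|=4: {0,2,4,6}:4  {1,3,5,6}:1  {2,4,5,6}:6  {3,4,5,6}:4
  |U|=5: {0,2,4,5,6}:10  {1,3,4,5,6}:5  {2,3,4,5,6}:10
  start at 0(i): 15
  start at 1(j): 20
sum over floor = 35

35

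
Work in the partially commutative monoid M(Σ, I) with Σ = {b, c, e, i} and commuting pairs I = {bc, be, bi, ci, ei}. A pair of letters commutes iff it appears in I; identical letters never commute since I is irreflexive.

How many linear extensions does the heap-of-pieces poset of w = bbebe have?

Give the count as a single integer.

10

#0=b has no predecessor
#1=b depends on [0:b]
#2=e has no predecessor
#3=b depends on [1:b]
#4=e depends on [2:e]
sources: [0:b, 2:e]
N(rest) = Σ N(rest − s) over sources s of rest; N(one piece) = 1:
  size 1 → [3]=1  [4]=1
  size 2 → [1,3]=1  [2,4]=1  [3,4]=2
  size 3 → [0,1,3]=1  [1,3,4]=3  [2,3,4]=3
  first=0(b) contributes 6
  first=2(e) contributes 4
|[w]| = 10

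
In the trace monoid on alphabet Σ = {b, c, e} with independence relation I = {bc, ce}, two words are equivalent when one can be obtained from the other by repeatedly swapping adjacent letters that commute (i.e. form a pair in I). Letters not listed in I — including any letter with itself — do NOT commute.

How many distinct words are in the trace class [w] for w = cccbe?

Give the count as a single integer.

10

0(c) covers ∅
1(c) covers 0:c
2(c) covers 1:c
3(b) covers ∅
4(e) covers 3:b
floor of heap: 0:c, 3:b
completions by unplaced set U, small U first (add the entries for U minus each lowest piece of U):
  |U|=1: {2}:1  {4}:1
  |U|=2: {1,2}:1  {2,4}:2  {3,4}:1
  |U|=3: {0,1,2}:1  {1,2,4}:3  {2,3,4}:3
  start at 0(c): 6
  start at 3(b): 4
sum over floor = 10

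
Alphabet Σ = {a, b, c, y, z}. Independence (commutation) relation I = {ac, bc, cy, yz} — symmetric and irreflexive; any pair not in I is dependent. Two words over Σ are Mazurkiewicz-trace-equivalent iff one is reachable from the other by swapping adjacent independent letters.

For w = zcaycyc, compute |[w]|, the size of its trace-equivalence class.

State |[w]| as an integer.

piece 0:z — minimal
piece 1:c rests on {0:z}
piece 2:a rests on {0:z}
piece 3:y rests on {2:a}
piece 4:c rests on {1:c}
piece 5:y rests on {3:y}
piece 6:c rests on {4:c}
minimal pieces: {0:z}
ways to finish when only these pieces remain (= sum over removing one remaining piece with nothing left below it):
  1 left: {5}→1  {6}→1
  2 left: {3,5}→1  {4,6}→1  {5,6}→2
  3 left: {1,4,6}→1  {2,3,5}→1  {3,5,6}→3  {4,5,6}→3
  4 left: {1,4,5,6}→4  {2,3,5,6}→4  {3,4,5,6}→6
  5 left: {1,3,4,5,6}→10  {2,3,4,5,6}→10
  placing 0:z first → 20 extensions

20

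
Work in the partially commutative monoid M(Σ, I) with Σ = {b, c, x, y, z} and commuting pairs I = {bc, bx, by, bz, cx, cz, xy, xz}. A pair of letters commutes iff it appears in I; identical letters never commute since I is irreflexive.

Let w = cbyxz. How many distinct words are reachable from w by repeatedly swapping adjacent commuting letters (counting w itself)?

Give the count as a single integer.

0(c) covers ∅
1(b) covers ∅
2(y) covers 0:c
3(x) covers ∅
4(z) covers 2:y
floor of heap: 0:c, 1:b, 3:x
completions by unplaced set U, small U first (add the entries for U minus each lowest piece of U):
  |U|=1: {1}:1  {3}:1  {4}:1
  |U|=2: {1,3}:2  {1,4}:2  {2,4}:1  {3,4}:2
  |U|=3: {0,2,4}:1  {1,2,4}:3  {1,3,4}:6  {2,3,4}:3
  start at 0(c): 12
  start at 1(b): 4
  start at 3(x): 4
sum over floor = 20

20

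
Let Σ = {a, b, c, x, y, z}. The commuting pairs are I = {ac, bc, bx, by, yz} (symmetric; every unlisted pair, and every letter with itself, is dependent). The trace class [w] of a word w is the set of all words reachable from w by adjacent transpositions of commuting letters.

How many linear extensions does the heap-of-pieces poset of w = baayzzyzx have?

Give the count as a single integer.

piece 0:b — minimal
piece 1:a rests on {0:b}
piece 2:a rests on {1:a}
piece 3:y rests on {2:a}
piece 4:z rests on {2:a}
piece 5:z rests on {4:z}
piece 6:y rests on {3:y}
piece 7:z rests on {5:z}
piece 8:x rests on {6:y, 7:z}
minimal pieces: {0:b}
ways to finish when only these pieces remain (= sum over removing one remaining piece with nothing left below it):
  1 left: {8}→1
  2 left: {6,8}→1  {7,8}→1
  3 left: {3,6,8}→1  {5,7,8}→1  {6,7,8}→2
  4 left: {3,6,7,8}→3  {4,5,7,8}→1  {5,6,7,8}→3
  5 left: {3,5,6,7,8}→6  {4,5,6,7,8}→4
  6 left: {3,4,5,6,7,8}→10
  7 left: {2,3,4,5,6,7,8}→10
  placing 0:b first → 10 extensions

10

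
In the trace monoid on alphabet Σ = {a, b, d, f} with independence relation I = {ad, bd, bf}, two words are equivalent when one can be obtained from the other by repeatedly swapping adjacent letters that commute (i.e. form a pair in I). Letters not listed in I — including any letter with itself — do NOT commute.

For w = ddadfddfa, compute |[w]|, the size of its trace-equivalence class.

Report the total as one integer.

4

drop 0:d onto floor
drop 1:d onto {0:d}
drop 2:a onto floor
drop 3:d onto {1:d}
drop 4:f onto {2:a, 3:d}
drop 5:d onto {4:f}
drop 6:d onto {5:d}
drop 7:f onto {6:d}
drop 8:a onto {7:f}
ground layer = {0:d, 2:a}
drop-orders for the pieces not yet dropped (sum over which currently-grounded one goes next):
  1 to go: {8} 1
  2 to go: {7,8} 1
  3 to go: {6,7,8} 1
  4 to go: {5,6,7,8} 1
  5 to go: {4,5,6,7,8} 1
  6 to go: {2,4,5,6,7,8} 1  {3,4,5,6,7,8} 1
  7 to go: {1,3,4,5,6,7,8} 1  {2,3,4,5,6,7,8} 2
  if 0:d drops first: 3 orders
  if 2:a drops first: 1 orders
heap linearizations: 4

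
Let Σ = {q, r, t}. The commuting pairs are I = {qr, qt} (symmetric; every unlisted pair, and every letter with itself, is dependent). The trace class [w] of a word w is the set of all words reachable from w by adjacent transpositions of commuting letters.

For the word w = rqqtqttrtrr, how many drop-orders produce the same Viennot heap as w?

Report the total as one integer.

165

piece 0:r — minimal
piece 1:q — minimal
piece 2:q rests on {1:q}
piece 3:t rests on {0:r}
piece 4:q rests on {2:q}
piece 5:t rests on {3:t}
piece 6:t rests on {5:t}
piece 7:r rests on {6:t}
piece 8:t rests on {7:r}
piece 9:r rests on {8:t}
piece 10:r rests on {9:r}
minimal pieces: {0:r, 1:q}
ways to finish when only these pieces remain (= sum over removing one remaining piece with nothing left below it):
  1 left: {4}→1  {10}→1
  2 left: {2,4}→1  {4,10}→2  {9,10}→1
  3 left: {1,2,4}→1  {2,4,10}→3  {4,9,10}→3  {8,9,10}→1
  4 left: {1,2,4,10}→4  {2,4,9,10}→6  {4,8,9,10}→4  {7,8,9,10}→1
  5 left: {1,2,4,9,10}→10  {2,4,8,9,10}→10  {4,7,8,9,10}→5  {6,7,8,9,10}→1
  6 left: {1,2,4,8,9,10}→20  {2,4,7,8,9,10}→15  {4,6,7,8,9,10}→6  {5,6,7,8,9,10}→1
  7 left: {1,2,4,7,8,9,10}→35  {2,4,6,7,8,9,10}→21  {3,5,6,7,8,9,10}→1  {4,5,6,7,8,9,10}→7
  8 left: {0,3,5,6,7,8,9,10}→1  {1,2,4,6,7,8,9,10}→56  {2,4,5,6,7,8,9,10}→28  {3,4,5,6,7,8,9,10}→8
  9 left: {0,3,4,5,6,7,8,9,10}→9  {1,2,4,5,6,7,8,9,10}→84  {2,3,4,5,6,7,8,9,10}→36
  placing 0:r first → 120 extensions
  placing 1:q first → 45 extensions
total linear extensions = 165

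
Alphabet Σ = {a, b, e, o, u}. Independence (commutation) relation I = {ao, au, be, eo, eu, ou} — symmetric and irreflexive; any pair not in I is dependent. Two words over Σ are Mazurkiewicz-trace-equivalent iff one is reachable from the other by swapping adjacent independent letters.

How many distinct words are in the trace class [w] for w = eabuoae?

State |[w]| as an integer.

0(e) covers ∅
1(a) covers 0:e
2(b) covers 1:a
3(u) covers 2:b
4(o) covers 2:b
5(a) covers 2:b
6(e) covers 5:a
floor of heap: 0:e
completions by unplaced set U, small U first (add the entries for U minus each lowest piece of U):
  |U|=1: {3}:1  {4}:1  {6}:1
  |U|=2: {3,4}:2  {3,6}:2  {4,6}:2  {5,6}:1
  |U|=3: {3,4,6}:6  {3,5,6}:3  {4,5,6}:3
  |U|=4: {3,4,5,6}:12
  |U|=5: {2,3,4,5,6}:12
  start at 0(e): 12

12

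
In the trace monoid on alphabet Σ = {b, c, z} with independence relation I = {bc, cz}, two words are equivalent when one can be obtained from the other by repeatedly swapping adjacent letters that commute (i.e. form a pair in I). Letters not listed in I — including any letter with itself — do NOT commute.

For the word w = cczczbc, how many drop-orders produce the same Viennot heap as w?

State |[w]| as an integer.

drop 0:c onto floor
drop 1:c onto {0:c}
drop 2:z onto floor
drop 3:c onto {1:c}
drop 4:z onto {2:z}
drop 5:b onto {4:z}
drop 6:c onto {3:c}
ground layer = {0:c, 2:z}
drop-orders for the pieces not yet dropped (sum over which currently-grounded one goes next):
  1 to go: {5} 1  {6} 1
  2 to go: {3,6} 1  {4,5} 1  {5,6} 2
  3 to go: {1,3,6} 1  {2,4,5} 1  {3,5,6} 3  {4,5,6} 3
  4 to go: {0,1,3,6} 1  {1,3,5,6} 4  {2,4,5,6} 4  {3,4,5,6} 6
  5 to go: {0,1,3,5,6} 5  {1,3,4,5,6} 10  {2,3,4,5,6} 10
  if 0:c drops first: 20 orders
  if 2:z drops first: 15 orders
heap linearizations: 35

35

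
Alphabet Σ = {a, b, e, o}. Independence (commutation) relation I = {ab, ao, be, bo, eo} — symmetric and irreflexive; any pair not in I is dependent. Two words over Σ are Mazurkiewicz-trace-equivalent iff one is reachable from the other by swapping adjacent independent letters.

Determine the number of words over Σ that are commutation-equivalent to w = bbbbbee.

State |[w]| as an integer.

drop 0:b onto floor
drop 1:b onto {0:b}
drop 2:b onto {1:b}
drop 3:b onto {2:b}
drop 4:b onto {3:b}
drop 5:e onto floor
drop 6:e onto {5:e}
ground layer = {0:b, 5:e}
drop-orders for the pieces not yet dropped (sum over which currently-grounded one goes next):
  1 to go: {4} 1  {6} 1
  2 to go: {3,4} 1  {4,6} 2  {5,6} 1
  3 to go: {2,3,4} 1  {3,4,6} 3  {4,5,6} 3
  4 to go: {1,2,3,4} 1  {2,3,4,6} 4  {3,4,5,6} 6
  5 to go: {0,1,2,3,4} 1  {1,2,3,4,6} 5  {2,3,4,5,6} 10
  if 0:b drops first: 15 orders
  if 5:e drops first: 6 orders
heap linearizations: 21

21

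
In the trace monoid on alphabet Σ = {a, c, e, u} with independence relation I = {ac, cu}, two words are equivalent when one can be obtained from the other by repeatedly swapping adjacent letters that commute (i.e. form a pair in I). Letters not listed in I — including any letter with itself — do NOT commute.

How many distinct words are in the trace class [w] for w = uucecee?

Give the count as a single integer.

drop 0:u onto floor
drop 1:u onto {0:u}
drop 2:c onto floor
drop 3:e onto {1:u, 2:c}
drop 4:c onto {3:e}
drop 5:e onto {4:c}
drop 6:e onto {5:e}
ground layer = {0:u, 2:c}
drop-orders for the pieces not yet dropped (sum over which currently-grounded one goes next):
  1 to go: {6} 1
  2 to go: {5,6} 1
  3 to go: {4,5,6} 1
  4 to go: {3,4,5,6} 1
  5 to go: {1,3,4,5,6} 1  {2,3,4,5,6} 1
  if 0:u drops first: 2 orders
  if 2:c drops first: 1 orders
heap linearizations: 3

3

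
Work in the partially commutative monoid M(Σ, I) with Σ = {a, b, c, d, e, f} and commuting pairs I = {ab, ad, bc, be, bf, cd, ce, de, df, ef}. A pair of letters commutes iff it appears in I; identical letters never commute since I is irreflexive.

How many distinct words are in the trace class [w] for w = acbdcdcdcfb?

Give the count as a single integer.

462

#0=a has no predecessor
#1=c depends on [0:a]
#2=b has no predecessor
#3=d depends on [2:b]
#4=c depends on [1:c]
#5=d depends on [3:d]
#6=c depends on [4:c]
#7=d depends on [5:d]
#8=c depends on [6:c]
#9=f depends on [8:c]
#10=b depends on [7:d]
sources: [0:a, 2:b]
N(rest) = Σ N(rest − s) over sources s of rest; N(one piece) = 1:
  size 1 → [9]=1  [10]=1
  size 2 → [7,10]=1  [8,9]=1  [9,10]=2
  size 3 → [5,7,10]=1  [6,8,9]=1  [7,9,10]=3  [8,9,10]=3
  size 4 → [3,5,7,10]=1  [4,6,8,9]=1  [5,7,9,10]=4  [6,8,9,10]=4  [7,8,9,10]=6
  size 5 → [1,4,6,8,9]=1  [2,3,5,7,10]=1  [3,5,7,9,10]=5  [4,6,8,9,10]=5  [5,7,8,9,10]=10  [6,7,8,9,10]=10
  size 6 → [0,1,4,6,8,9]=1  [1,4,6,8,9,10]=6  [2,3,5,7,9,10]=6  [3,5,7,8,9,10]=15  [4,6,7,8,9,10]=15  [5,6,7,8,9,10]=20
  size 7 → [0,1,4,6,8,9,10]=7  [1,4,6,7,8,9,10]=21  [2,3,5,7,8,9,10]=21  [3,5,6,7,8,9,10]=35  [4,5,6,7,8,9,10]=35
  size 8 → [0,1,4,6,7,8,9,10]=28  [1,4,5,6,7,8,9,10]=56  [2,3,5,6,7,8,9,10]=56  [3,4,5,6,7,8,9,10]=70
  size 9 → [0,1,4,5,6,7,8,9,10]=84  [1,3,4,5,6,7,8,9,10]=126  [2,3,4,5,6,7,8,9,10]=126
  first=0(a) contributes 252
  first=2(b) contributes 210
|[w]| = 462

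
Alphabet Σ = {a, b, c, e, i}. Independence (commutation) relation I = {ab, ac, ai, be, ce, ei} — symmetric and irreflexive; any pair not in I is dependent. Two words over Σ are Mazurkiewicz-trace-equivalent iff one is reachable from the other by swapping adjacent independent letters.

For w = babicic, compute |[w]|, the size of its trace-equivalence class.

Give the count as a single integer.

7

#0=b has no predecessor
#1=a has no predecessor
#2=b depends on [0:b]
#3=i depends on [2:b]
#4=c depends on [3:i]
#5=i depends on [4:c]
#6=c depends on [5:i]
sources: [0:b, 1:a]
N(rest) = Σ N(rest − s) over sources s of rest; N(one piece) = 1:
  size 1 → [1]=1  [6]=1
  size 2 → [1,6]=2  [5,6]=1
  size 3 → [1,5,6]=3  [4,5,6]=1
  size 4 → [1,4,5,6]=4  [3,4,5,6]=1
  size 5 → [1,3,4,5,6]=5  [2,3,4,5,6]=1
  first=0(b) contributes 6
  first=1(a) contributes 1
|[w]| = 7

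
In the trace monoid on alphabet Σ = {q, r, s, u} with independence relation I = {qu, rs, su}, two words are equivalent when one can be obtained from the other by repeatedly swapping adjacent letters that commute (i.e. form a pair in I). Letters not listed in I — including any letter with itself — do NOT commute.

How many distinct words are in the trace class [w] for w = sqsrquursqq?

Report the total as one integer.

25

drop 0:s onto floor
drop 1:q onto {0:s}
drop 2:s onto {1:q}
drop 3:r onto {1:q}
drop 4:q onto {2:s, 3:r}
drop 5:u onto {3:r}
drop 6:u onto {5:u}
drop 7:r onto {4:q, 6:u}
drop 8:s onto {4:q}
drop 9:q onto {7:r, 8:s}
drop 10:q onto {9:q}
ground layer = {0:s}
drop-orders for the pieces not yet dropped (sum over which currently-grounded one goes next):
  1 to go: {10} 1
  2 to go: {9,10} 1
  3 to go: {7,9,10} 1  {8,9,10} 1
  4 to go: {6,7,9,10} 1  {7,8,9,10} 2
  5 to go: {4,7,8,9,10} 2  {5,6,7,9,10} 1  {6,7,8,9,10} 3
  6 to go: {2,4,7,8,9,10} 2  {4,6,7,8,9,10} 5  {5,6,7,8,9,10} 4
  7 to go: {2,4,6,7,8,9,10} 7  {4,5,6,7,8,9,10} 9
  8 to go: {2,4,5,6,7,8,9,10} 16  {3,4,5,6,7,8,9,10} 9
  9 to go: {2,3,4,5,6,7,8,9,10} 25
  if 0:s drops first: 25 orders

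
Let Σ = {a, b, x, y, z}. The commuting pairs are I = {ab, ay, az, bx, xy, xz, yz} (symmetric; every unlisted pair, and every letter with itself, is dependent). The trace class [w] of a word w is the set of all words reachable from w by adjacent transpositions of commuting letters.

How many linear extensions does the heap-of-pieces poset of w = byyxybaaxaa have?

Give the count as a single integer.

462

#0=b has no predecessor
#1=y depends on [0:b]
#2=y depends on [1:y]
#3=x has no predecessor
#4=y depends on [2:y]
#5=b depends on [4:y]
#6=a depends on [3:x]
#7=a depends on [6:a]
#8=x depends on [7:a]
#9=a depends on [8:x]
#10=a depends on [9:a]
sources: [0:b, 3:x]
N(rest) = Σ N(rest − s) over sources s of rest; N(one piece) = 1:
  size 1 → [5]=1  [10]=1
  size 2 → [4,5]=1  [5,10]=2  [9,10]=1
  size 3 → [2,4,5]=1  [4,5,10]=3  [5,9,10]=3  [8,9,10]=1
  size 4 → [1,2,4,5]=1  [2,4,5,10]=4  [4,5,9,10]=6  [5,8,9,10]=4  [7,8,9,10]=1
  size 5 → [0,1,2,4,5]=1  [1,2,4,5,10]=5  [2,4,5,9,10]=10  [4,5,8,9,10]=10  [5,7,8,9,10]=5  [6,7,8,9,10]=1
  size 6 → [0,1,2,4,5,10]=6  [1,2,4,5,9,10]=15  [2,4,5,8,9,10]=20  [3,6,7,8,9,10]=1  [4,5,7,8,9,10]=15  [5,6,7,8,9,10]=6
  size 7 → [0,1,2,4,5,9,10]=21  [1,2,4,5,8,9,10]=35  [2,4,5,7,8,9,10]=35  [3,5,6,7,8,9,10]=7  [4,5,6,7,8,9,10]=21
  size 8 → [0,1,2,4,5,8,9,10]=56  [1,2,4,5,7,8,9,10]=70  [2,4,5,6,7,8,9,10]=56  [3,4,5,6,7,8,9,10]=28
  size 9 → [0,1,2,4,5,7,8,9,10]=126  [1,2,4,5,6,7,8,9,10]=126  [2,3,4,5,6,7,8,9,10]=84
  first=0(b) contributes 210
  first=3(x) contributes 252
|[w]| = 462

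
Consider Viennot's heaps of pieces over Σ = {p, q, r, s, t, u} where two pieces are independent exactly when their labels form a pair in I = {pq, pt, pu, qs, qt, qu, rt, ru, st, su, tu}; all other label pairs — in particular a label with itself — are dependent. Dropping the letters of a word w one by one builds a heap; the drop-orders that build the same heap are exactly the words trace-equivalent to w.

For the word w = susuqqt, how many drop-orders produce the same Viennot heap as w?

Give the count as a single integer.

630

0(s) covers ∅
1(u) covers ∅
2(s) covers 0:s
3(u) covers 1:u
4(q) covers ∅
5(q) covers 4:q
6(t) covers ∅
floor of heap: 0:s, 1:u, 4:q, 6:t
completions by unplaced set U, small U first (add the entries for U minus each lowest piece of U):
  |U|=1: {2}:1  {3}:1  {5}:1  {6}:1
  |U|=2: {0,2}:1  {1,3}:1  {2,3}:2  {2,5}:2  {2,6}:2  {3,5}:2  {3,6}:2  {4,5}:1  {5,6}:2
  |U|=3: {0,2,3}:3  {0,2,5}:3  {0,2,6}:3  {1,2,3}:3  {1,3,5}:3  {1,3,6}:3  {2,3,5}:6  {2,3,6}:6  {2,4,5}:3  {2,5,6}:6  {3,4,5}:3  {3,5,6}:6  {4,5,6}:3
  |U|=4: {0,1,2,3}:6  {0,2,3,5}:12  {0,2,3,6}:12  {0,2,4,5}:6  {0,2,5,6}:12  {1,2,3,5}:12  {1,2,3,6}:12  {1,3,4,5}:6  {1,3,5,6}:12  {2,3,4,5}:12  {2,3,5,6}:24  {2,4,5,6}:12  {3,4,5,6}:12
  |U|=5: {0,1,2,3,5}:30  {0,1,2,3,6}:30  {0,2,3,4,5}:30  {0,2,3,5,6}:60  {0,2,4,5,6}:30  {1,2,3,4,5}:30  {1,2,3,5,6}:60  {1,3,4,5,6}:30  {2,3,4,5,6}:60
  start at 0(s): 180
  start at 1(u): 180
  start at 4(q): 180
  start at 6(t): 90
sum over floor = 630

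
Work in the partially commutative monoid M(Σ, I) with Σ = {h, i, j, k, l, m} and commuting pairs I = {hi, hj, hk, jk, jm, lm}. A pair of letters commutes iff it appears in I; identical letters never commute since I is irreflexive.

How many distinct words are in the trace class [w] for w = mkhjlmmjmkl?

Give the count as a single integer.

piece 0:m — minimal
piece 1:k rests on {0:m}
piece 2:h rests on {0:m}
piece 3:j — minimal
piece 4:l rests on {1:k, 2:h, 3:j}
piece 5:m rests on {1:k, 2:h}
piece 6:m rests on {5:m}
piece 7:j rests on {4:l}
piece 8:m rests on {6:m}
piece 9:k rests on {4:l, 8:m}
piece 10:l rests on {7:j, 9:k}
minimal pieces: {0:m, 3:j}
ways to finish when only these pieces remain (= sum over removing one remaining piece with nothing left below it):
  1 left: {10}→1
  2 left: {7,10}→1  {9,10}→1
  3 left: {7,9,10}→2  {8,9,10}→1
  4 left: {4,7,9,10}→2  {6,8,9,10}→1  {7,8,9,10}→3
  5 left: {3,4,7,9,10}→2  {4,7,8,9,10}→5  {5,6,8,9,10}→1  {6,7,8,9,10}→4
  6 left: {3,4,7,8,9,10}→7  {4,6,7,8,9,10}→9  {5,6,7,8,9,10}→5
  7 left: {3,4,6,7,8,9,10}→16  {4,5,6,7,8,9,10}→14
  8 left: {1,4,5,6,7,8,9,10}→14  {2,4,5,6,7,8,9,10}→14  {3,4,5,6,7,8,9,10}→30
  9 left: {1,2,4,5,6,7,8,9,10}→28  {1,3,4,5,6,7,8,9,10}→44  {2,3,4,5,6,7,8,9,10}→44
  placing 0:m first → 116 extensions
  placing 3:j first → 28 extensions
total linear extensions = 144

144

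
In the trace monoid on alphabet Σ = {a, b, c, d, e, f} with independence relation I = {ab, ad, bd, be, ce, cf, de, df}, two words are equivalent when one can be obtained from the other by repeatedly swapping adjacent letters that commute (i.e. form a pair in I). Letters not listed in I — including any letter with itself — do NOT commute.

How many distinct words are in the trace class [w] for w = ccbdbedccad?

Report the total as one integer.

114

drop 0:c onto floor
drop 1:c onto {0:c}
drop 2:b onto {1:c}
drop 3:d onto {1:c}
drop 4:b onto {2:b}
drop 5:e onto floor
drop 6:d onto {3:d}
drop 7:c onto {4:b, 6:d}
drop 8:c onto {7:c}
drop 9:a onto {5:e, 8:c}
drop 10:d onto {8:c}
ground layer = {0:c, 5:e}
drop-orders for the pieces not yet dropped (sum over which currently-grounded one goes next):
  1 to go: {9} 1  {10} 1
  2 to go: {5,9} 1  {9,10} 2
  3 to go: {5,9,10} 3  {8,9,10} 2
  4 to go: {5,8,9,10} 5  {7,8,9,10} 2
  5 to go: {4,7,8,9,10} 2  {5,7,8,9,10} 7  {6,7,8,9,10} 2
  6 to go: {2,4,7,8,9,10} 2  {3,6,7,8,9,10} 2  {4,5,7,8,9,10} 9  {4,6,7,8,9,10} 4  {5,6,7,8,9,10} 9
  7 to go: {2,4,5,7,8,9,10} 11  {2,4,6,7,8,9,10} 6  {3,4,6,7,8,9,10} 6  {3,5,6,7,8,9,10} 11  {4,5,6,7,8,9,10} 22
  8 to go: {2,3,4,6,7,8,9,10} 12  {2,4,5,6,7,8,9,10} 39  {3,4,5,6,7,8,9,10} 39
  9 to go: {1,2,3,4,6,7,8,9,10} 12  {2,3,4,5,6,7,8,9,10} 90
  if 0:c drops first: 102 orders
  if 5:e drops first: 12 orders
heap linearizations: 114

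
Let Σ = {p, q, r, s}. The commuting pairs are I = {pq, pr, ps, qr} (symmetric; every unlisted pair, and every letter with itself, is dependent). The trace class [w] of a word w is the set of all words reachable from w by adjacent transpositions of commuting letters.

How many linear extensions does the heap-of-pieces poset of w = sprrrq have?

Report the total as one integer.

24

piece 0:s — minimal
piece 1:p — minimal
piece 2:r rests on {0:s}
piece 3:r rests on {2:r}
piece 4:r rests on {3:r}
piece 5:q rests on {0:s}
minimal pieces: {0:s, 1:p}
ways to finish when only these pieces remain (= sum over removing one remaining piece with nothing left below it):
  1 left: {1}→1  {4}→1  {5}→1
  2 left: {1,4}→2  {1,5}→2  {3,4}→1  {4,5}→2
  3 left: {1,3,4}→3  {1,4,5}→6  {2,3,4}→1  {3,4,5}→3
  4 left: {1,2,3,4}→4  {1,3,4,5}→12  {2,3,4,5}→4
  placing 0:s first → 20 extensions
  placing 1:p first → 4 extensions
total linear extensions = 24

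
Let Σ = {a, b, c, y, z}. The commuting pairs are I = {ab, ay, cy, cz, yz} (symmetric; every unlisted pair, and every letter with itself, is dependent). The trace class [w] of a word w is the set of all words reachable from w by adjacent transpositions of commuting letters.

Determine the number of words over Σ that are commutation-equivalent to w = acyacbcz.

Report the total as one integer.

#0=a has no predecessor
#1=c depends on [0:a]
#2=y has no predecessor
#3=a depends on [1:c]
#4=c depends on [3:a]
#5=b depends on [2:y, 4:c]
#6=c depends on [5:b]
#7=z depends on [5:b]
sources: [0:a, 2:y]
N(rest) = Σ N(rest − s) over sources s of rest; N(one piece) = 1:
  size 1 → [6]=1  [7]=1
  size 2 → [6,7]=2
  size 3 → [5,6,7]=2
  size 4 → [2,5,6,7]=2  [4,5,6,7]=2
  size 5 → [2,4,5,6,7]=4  [3,4,5,6,7]=2
  size 6 → [1,3,4,5,6,7]=2  [2,3,4,5,6,7]=6
  first=0(a) contributes 8
  first=2(y) contributes 2
|[w]| = 10

10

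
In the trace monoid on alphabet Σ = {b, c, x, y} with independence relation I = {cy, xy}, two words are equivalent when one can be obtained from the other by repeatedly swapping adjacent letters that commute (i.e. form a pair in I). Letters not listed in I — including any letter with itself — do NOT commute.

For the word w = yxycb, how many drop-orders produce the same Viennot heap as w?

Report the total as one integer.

6

piece 0:y — minimal
piece 1:x — minimal
piece 2:y rests on {0:y}
piece 3:c rests on {1:x}
piece 4:b rests on {2:y, 3:c}
minimal pieces: {0:y, 1:x}
ways to finish when only these pieces remain (= sum over removing one remaining piece with nothing left below it):
  1 left: {4}→1
  2 left: {2,4}→1  {3,4}→1
  3 left: {0,2,4}→1  {1,3,4}→1  {2,3,4}→2
  placing 0:y first → 3 extensions
  placing 1:x first → 3 extensions
total linear extensions = 6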